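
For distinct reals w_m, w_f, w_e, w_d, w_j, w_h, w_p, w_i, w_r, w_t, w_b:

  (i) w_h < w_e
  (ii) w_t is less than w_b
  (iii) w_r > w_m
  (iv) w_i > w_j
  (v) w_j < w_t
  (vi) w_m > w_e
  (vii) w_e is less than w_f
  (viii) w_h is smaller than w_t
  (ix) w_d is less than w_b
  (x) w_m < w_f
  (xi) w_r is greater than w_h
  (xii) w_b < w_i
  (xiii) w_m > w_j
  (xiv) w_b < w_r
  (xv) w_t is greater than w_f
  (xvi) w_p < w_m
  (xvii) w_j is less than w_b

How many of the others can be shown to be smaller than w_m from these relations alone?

The elements the relations force below w_m are w_p, w_h, w_j, w_e — no chain reaches any other.
That is 4.

4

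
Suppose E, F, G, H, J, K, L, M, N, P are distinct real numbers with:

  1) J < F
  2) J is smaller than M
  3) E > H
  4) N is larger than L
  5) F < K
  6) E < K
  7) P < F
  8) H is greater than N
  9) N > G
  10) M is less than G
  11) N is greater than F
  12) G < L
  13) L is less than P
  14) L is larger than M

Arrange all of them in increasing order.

J < M < G < L < P < F < N < H < E < K

The consecutive links are each given: J < M; M < G; G < L; L < P; P < F; F < N; N < H; H < E; E < K.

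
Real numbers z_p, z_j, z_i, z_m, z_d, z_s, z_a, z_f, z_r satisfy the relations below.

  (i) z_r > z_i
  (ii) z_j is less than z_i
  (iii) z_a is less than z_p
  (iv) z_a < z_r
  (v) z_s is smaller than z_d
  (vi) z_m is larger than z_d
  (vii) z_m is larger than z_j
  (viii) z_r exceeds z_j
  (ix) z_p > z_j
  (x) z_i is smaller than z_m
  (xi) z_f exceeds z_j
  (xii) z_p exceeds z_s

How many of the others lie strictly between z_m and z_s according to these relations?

The relations place z_s below z_m. An element lies strictly between them when it is forced above z_s and also forced below z_m.
Above z_s: {z_d, z_p}. Below z_m: {z_j, z_d, z_i}.
Intersection: {z_d} — 1.

1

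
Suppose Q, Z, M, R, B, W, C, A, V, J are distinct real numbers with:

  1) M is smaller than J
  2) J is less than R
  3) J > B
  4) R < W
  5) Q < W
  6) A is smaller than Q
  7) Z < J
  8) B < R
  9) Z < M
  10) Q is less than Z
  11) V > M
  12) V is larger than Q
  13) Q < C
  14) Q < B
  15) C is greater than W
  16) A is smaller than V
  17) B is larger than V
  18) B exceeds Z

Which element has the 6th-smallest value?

Chaining the given pairs: A < Q < Z < M < V < B < J < R < W < C.
Counting 6 from the smallest end gives B.

B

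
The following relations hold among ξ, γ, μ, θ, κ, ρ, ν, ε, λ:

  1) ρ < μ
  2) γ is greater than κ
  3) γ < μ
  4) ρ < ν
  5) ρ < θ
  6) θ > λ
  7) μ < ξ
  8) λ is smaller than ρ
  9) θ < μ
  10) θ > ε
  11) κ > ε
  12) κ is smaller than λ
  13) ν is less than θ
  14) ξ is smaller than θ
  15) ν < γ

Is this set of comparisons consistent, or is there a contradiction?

We have θ < μ stated directly, yet also μ < ξ < θ by chaining the others — so μ < θ. Contradiction.

inconsistent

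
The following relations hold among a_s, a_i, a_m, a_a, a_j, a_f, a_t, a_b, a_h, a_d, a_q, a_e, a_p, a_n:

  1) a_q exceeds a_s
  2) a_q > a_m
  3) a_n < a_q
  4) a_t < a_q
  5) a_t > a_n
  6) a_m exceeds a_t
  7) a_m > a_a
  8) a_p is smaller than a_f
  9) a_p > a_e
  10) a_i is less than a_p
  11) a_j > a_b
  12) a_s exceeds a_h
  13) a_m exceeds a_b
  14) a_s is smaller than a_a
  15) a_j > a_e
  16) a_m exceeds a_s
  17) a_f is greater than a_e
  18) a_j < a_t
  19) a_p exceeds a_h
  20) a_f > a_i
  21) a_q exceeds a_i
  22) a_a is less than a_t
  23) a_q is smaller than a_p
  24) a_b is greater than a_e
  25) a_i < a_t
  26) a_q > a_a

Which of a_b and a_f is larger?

Chaining the given relations: a_b < a_j < a_t < a_m < a_q < a_p < a_f.
So a_b < a_f; a_f is the larger of the two.

a_f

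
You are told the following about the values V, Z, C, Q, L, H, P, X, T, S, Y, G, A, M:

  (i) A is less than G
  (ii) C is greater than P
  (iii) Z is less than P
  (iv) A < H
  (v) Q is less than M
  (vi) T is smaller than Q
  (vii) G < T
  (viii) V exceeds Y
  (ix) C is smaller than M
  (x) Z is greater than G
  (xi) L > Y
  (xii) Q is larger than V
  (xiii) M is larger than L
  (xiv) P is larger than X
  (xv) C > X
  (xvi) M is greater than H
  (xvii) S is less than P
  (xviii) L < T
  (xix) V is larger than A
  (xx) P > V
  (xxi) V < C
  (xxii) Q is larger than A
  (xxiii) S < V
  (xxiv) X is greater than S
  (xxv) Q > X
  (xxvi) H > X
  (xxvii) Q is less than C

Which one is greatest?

M

Chaining downward from M: directly below it, L, H, Q, C; then Y, A, X, V, P, T; then S, G, Z.
That covers every other element, and nothing is given above M, so M is the greatest.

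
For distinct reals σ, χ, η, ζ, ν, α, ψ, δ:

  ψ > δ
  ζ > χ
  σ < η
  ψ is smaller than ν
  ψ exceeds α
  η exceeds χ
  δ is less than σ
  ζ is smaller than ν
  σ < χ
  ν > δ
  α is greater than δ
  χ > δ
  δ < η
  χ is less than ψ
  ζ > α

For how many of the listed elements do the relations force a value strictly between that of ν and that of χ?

2

The relations place χ below ν. An element lies strictly between them when it is forced above χ and also forced below ν.
Above χ: {η, ζ, ψ}. Below ν: {δ, α, σ, ζ, ψ}.
Intersection: {ζ, ψ} — 2.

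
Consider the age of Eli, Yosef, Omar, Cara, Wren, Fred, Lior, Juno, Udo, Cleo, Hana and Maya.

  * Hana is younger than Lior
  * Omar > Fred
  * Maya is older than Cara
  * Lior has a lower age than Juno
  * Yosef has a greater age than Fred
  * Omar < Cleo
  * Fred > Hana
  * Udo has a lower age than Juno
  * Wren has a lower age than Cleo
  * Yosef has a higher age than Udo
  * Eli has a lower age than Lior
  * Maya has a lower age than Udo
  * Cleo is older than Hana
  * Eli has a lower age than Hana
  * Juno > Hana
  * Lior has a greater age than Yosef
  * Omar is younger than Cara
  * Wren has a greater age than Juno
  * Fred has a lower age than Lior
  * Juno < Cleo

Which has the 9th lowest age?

Piecing the relations together gives one ordering: Eli < Hana < Fred < Omar < Cara < Maya < Udo < Yosef < Lior < Juno < Wren < Cleo.
Counting 9 from the smallest end gives Lior.

Lior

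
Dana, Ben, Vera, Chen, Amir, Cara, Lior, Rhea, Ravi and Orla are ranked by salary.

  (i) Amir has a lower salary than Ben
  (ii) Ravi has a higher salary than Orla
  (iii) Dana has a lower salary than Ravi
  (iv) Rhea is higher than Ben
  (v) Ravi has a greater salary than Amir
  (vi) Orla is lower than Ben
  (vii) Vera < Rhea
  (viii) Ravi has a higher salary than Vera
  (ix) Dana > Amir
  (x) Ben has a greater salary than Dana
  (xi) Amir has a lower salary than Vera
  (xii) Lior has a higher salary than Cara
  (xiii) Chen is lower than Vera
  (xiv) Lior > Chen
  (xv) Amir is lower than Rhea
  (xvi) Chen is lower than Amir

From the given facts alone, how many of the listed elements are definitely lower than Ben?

4

The elements the relations force below Ben are Chen, Orla, Amir, Dana — no chain reaches any other.
That is 4.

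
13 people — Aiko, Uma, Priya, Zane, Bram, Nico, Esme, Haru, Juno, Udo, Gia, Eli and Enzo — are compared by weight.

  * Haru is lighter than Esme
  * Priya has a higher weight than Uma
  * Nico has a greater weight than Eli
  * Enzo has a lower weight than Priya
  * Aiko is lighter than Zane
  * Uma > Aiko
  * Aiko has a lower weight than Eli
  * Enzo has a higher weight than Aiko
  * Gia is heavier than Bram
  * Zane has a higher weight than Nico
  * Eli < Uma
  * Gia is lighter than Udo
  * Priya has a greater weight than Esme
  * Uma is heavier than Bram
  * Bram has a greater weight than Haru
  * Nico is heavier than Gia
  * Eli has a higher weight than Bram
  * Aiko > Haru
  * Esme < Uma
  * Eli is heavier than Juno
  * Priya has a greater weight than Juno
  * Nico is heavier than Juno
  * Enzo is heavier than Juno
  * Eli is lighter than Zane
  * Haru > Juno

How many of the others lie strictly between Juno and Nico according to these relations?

5

The relations place Juno below Nico. An element lies strictly between them when it is forced above Juno and also forced below Nico.
Above Juno: {Haru, Aiko, Bram, Gia, Udo, Eli, Enzo, Esme, Zane, Uma, Priya}. Below Nico: {Haru, Aiko, Bram, Gia, Eli}.
Intersection: {Haru, Aiko, Bram, Gia, Eli} — 5.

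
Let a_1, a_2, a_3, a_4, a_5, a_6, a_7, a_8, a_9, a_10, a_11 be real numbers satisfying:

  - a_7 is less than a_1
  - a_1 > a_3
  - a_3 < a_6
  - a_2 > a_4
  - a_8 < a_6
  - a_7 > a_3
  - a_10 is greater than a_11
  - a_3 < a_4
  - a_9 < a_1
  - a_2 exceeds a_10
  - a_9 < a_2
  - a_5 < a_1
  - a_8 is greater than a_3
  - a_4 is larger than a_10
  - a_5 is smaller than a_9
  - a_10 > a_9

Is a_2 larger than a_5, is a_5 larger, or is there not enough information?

a_2

The relevant relations are a_5 < a_9; a_9 < a_10; a_10 < a_4; a_4 < a_2.
Chaining these gives a_5 < a_9 < a_10 < a_4 < a_2.
So a_2 is larger.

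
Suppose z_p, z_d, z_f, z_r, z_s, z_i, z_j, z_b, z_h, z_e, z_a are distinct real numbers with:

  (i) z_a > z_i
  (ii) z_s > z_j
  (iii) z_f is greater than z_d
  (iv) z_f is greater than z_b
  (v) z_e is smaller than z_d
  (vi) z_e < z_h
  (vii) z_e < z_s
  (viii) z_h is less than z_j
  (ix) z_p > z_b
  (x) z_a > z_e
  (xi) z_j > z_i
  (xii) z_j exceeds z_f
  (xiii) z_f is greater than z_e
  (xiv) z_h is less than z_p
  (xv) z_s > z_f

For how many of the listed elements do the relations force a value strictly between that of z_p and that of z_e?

Chaining upward from z_e reaches: z_h, z_d, z_a, z_f, z_j, z_s.
Chaining downward from z_p reaches: z_h, z_b.
Strictly between z_e and z_p are those in both lists: z_h — 1 element.

1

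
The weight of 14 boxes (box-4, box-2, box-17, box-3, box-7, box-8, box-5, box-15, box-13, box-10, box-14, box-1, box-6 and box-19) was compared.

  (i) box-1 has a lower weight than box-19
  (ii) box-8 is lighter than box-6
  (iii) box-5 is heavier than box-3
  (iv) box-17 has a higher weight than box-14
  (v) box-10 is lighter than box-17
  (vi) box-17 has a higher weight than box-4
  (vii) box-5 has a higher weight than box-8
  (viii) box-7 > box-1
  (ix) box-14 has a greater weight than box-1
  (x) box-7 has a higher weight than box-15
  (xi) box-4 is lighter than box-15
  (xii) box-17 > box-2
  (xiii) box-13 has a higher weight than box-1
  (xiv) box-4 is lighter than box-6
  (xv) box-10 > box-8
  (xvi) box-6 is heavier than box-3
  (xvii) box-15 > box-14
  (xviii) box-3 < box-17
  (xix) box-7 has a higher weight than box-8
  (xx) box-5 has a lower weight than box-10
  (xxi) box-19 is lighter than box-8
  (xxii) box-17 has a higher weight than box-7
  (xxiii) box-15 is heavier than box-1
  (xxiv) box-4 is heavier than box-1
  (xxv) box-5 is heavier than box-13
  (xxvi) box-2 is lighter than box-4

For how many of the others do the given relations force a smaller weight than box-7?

7

The elements the relations force below box-7 are box-1, box-19, box-14, box-8, box-2, box-4, box-15 — no chain reaches any other.
That is 7.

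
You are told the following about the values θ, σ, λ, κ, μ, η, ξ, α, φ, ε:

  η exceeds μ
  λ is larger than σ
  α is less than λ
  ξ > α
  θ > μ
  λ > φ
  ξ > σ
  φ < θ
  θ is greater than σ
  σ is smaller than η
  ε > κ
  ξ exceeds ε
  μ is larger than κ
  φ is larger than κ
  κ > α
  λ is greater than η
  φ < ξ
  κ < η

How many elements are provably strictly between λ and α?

4

Chaining upward from α reaches: κ, μ, ε, φ, ξ, θ, η.
Chaining downward from λ reaches: σ, κ, μ, φ, η.
Strictly between α and λ are those in both lists: κ, μ, φ, η — 4 elements.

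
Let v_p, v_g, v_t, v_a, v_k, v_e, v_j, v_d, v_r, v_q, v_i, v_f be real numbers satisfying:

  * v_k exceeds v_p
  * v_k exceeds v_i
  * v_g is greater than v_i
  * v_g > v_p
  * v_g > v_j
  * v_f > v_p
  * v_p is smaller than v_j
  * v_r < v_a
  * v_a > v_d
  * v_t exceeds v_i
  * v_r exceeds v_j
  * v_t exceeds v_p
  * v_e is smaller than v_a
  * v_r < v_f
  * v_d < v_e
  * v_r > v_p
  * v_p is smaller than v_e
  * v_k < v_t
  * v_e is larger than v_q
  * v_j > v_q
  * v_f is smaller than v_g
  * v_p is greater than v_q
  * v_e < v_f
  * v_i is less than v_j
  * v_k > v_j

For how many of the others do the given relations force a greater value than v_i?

From v_i the given relations immediately reach v_j, v_k, v_t, v_g.
From those, v_r — 5 in total.
From those, v_a, v_f — 7 in total.
No other element is forced above v_i by the given relations, so the count is 7.

7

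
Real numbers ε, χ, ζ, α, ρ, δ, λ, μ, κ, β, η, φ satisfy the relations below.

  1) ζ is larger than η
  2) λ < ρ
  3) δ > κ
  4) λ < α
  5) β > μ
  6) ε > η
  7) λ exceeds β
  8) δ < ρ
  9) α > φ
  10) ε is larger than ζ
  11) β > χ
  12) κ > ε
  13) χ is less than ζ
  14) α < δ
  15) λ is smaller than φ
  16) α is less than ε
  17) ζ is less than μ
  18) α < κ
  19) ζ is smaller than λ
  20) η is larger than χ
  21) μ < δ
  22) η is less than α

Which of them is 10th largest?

Chaining the given pairs: χ < η < ζ < μ < β < λ < φ < α < ε < κ < δ < ρ.
The 10th largest is ζ.

ζ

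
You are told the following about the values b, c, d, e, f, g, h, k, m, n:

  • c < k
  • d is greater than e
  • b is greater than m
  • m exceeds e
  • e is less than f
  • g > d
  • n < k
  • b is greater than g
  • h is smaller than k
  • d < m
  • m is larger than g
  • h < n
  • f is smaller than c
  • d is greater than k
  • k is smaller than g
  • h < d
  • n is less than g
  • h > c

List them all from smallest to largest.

Each adjacent pair is fixed by a given relation: e < f; f < c; c < h; h < n; n < k; k < d; d < g; g < m; m < b. Chaining them end to end gives the full order.

e < f < c < h < n < k < d < g < m < b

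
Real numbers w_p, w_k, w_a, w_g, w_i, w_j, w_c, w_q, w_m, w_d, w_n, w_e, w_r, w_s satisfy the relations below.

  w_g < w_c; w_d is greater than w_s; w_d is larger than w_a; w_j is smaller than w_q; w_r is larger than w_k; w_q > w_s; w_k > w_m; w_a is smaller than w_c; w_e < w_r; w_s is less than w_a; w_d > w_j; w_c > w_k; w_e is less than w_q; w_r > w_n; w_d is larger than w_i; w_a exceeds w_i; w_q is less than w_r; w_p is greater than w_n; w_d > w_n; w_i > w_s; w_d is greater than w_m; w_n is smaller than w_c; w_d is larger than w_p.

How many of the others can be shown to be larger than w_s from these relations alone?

6

Directly above w_s: w_i, w_q, w_a, w_d.
One step further: w_r, w_c (6 so far).
Nothing else is reachable above w_s; 6 in all.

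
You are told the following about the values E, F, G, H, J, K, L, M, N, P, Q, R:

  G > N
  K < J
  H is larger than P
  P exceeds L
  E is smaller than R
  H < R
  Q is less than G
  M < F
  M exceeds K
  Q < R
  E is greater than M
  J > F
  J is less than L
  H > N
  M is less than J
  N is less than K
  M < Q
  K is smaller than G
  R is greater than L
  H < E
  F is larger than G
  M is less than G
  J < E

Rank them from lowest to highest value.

N < K < M < Q < G < F < J < L < P < H < E < R

The consecutive links are each given: N < K; K < M; M < Q; Q < G; G < F; F < J; J < L; L < P; P < H; H < E; E < R.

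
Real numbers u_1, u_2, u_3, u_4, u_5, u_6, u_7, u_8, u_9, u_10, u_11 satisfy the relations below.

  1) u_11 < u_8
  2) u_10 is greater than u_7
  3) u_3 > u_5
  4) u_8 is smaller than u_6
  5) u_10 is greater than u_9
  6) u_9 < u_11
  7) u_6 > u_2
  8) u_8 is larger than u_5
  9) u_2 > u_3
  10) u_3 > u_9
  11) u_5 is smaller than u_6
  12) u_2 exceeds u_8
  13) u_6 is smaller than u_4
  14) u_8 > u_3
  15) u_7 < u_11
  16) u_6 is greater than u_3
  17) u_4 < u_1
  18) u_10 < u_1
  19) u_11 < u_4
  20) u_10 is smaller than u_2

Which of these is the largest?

u_1

u_7 is not greatest since u_7 < u_11; u_5 is not greatest since u_5 < u_8; u_9 is not greatest since u_9 < u_3; u_10 is not greatest since u_10 < u_2; u_11 is not greatest since u_11 < u_4; u_3 is not greatest since u_3 < u_2; u_8 is not greatest since u_8 < u_6; u_2 is not greatest since u_2 < u_6; u_6 is not greatest since u_6 < u_4; u_4 is not greatest since u_4 < u_1.
Only u_1 has nothing above it, so u_1 is the largest.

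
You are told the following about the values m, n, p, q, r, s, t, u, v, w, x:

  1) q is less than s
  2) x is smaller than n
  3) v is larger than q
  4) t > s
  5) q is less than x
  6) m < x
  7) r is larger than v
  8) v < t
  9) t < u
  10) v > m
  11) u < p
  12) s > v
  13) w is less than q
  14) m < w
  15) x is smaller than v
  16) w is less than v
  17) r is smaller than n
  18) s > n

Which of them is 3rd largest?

The consecutive relations fix a unique order: m < w < q < x < v < r < n < s < t < u < p.
The 3rd largest is t.

t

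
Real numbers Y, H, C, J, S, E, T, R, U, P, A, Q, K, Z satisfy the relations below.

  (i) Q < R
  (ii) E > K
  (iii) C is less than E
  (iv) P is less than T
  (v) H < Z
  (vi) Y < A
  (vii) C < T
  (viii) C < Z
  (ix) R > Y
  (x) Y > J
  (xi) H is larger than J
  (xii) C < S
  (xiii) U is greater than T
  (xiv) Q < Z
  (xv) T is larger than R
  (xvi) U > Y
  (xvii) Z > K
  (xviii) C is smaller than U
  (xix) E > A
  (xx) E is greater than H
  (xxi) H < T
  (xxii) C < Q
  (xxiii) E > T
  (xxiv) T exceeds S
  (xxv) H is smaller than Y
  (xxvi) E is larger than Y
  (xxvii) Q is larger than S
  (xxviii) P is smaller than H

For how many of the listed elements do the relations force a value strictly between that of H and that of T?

2

The relations place H below T. An element lies strictly between them when it is forced above H and also forced below T.
Above H: {Y, R, Z, A, U, E}. Below T: {P, C, S, Q, J, Y, R}.
Intersection: {Y, R} — 2.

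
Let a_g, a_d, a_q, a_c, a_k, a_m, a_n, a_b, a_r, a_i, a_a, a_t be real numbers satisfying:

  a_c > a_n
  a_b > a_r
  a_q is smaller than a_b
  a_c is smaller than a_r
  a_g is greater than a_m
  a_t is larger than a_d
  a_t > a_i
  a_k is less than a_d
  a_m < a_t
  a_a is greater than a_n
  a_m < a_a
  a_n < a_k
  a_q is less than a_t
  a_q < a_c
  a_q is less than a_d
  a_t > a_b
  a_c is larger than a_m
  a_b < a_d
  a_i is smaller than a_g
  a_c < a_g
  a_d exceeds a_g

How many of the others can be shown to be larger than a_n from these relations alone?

8

From a_n the given relations immediately reach a_k, a_c, a_a.
From those, a_r, a_g, a_d — 6 in total.
From those, a_b, a_t — 8 in total.
Nothing else is reachable above a_n; 8 in all.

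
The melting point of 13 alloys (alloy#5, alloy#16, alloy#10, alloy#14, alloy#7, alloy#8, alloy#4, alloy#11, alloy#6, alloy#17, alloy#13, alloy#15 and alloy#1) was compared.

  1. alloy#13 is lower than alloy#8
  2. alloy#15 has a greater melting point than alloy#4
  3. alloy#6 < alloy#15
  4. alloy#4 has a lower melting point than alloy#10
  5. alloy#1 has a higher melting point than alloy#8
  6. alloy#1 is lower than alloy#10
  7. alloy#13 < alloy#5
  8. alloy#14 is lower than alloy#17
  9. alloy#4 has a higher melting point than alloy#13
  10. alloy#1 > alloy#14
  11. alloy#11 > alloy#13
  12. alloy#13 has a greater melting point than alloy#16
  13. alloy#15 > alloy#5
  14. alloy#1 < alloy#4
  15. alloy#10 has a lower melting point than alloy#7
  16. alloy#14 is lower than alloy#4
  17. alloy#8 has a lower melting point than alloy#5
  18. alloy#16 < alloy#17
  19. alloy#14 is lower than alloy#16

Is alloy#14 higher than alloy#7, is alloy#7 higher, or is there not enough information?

alloy#14 < alloy#16 < alloy#13 < alloy#8 < alloy#1 < alloy#4 < alloy#10 < alloy#7, by transitivity through alloy#16, alloy#13, alloy#8, alloy#1, alloy#4, alloy#10.
So alloy#7 is higher.

alloy#7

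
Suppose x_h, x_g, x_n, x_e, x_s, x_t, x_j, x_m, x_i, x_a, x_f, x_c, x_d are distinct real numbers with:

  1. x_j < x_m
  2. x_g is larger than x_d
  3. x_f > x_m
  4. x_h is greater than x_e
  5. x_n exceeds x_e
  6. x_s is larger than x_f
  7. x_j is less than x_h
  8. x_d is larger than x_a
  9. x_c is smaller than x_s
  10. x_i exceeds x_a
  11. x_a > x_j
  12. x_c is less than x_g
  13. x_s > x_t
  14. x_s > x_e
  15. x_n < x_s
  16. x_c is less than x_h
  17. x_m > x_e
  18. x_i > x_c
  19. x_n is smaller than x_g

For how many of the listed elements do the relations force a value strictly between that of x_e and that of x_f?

The relations place x_e below x_f. An element lies strictly between them when it is forced above x_e and also forced below x_f.
Above x_e: {x_m, x_h, x_n, x_s, x_g}. Below x_f: {x_j, x_m}.
Intersection: {x_m} — 1.

1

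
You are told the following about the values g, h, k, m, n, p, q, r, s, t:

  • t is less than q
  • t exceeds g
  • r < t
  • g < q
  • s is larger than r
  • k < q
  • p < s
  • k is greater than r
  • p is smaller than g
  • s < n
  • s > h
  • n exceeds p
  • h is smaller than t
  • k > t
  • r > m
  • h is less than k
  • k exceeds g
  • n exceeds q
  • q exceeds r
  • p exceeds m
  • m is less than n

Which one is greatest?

n

Chaining downward from n: directly below it, m, p, s, q; then r, g, h, t, k.
That covers every other element, and nothing is given above n, so n is the greatest.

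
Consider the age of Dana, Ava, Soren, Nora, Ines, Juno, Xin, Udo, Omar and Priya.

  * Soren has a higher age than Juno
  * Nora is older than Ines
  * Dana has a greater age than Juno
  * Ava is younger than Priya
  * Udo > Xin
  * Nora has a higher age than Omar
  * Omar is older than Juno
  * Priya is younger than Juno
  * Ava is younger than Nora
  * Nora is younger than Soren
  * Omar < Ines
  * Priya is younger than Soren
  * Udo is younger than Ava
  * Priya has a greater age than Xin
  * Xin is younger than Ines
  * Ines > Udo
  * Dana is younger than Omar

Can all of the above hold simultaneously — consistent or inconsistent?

The single ordering Xin < Udo < Ava < Priya < Juno < Dana < Omar < Ines < Nora < Soren satisfies every listed relation, so no contradiction arises.

consistent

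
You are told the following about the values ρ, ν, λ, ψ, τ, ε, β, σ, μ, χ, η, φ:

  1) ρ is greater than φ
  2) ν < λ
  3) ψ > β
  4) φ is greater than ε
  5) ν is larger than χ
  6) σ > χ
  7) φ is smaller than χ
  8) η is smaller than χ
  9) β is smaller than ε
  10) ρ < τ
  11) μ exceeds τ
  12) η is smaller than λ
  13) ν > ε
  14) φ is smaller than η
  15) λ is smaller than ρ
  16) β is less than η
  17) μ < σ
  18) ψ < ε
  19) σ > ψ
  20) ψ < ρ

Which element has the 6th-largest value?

The consecutive relations fix a unique order: β < ψ < ε < φ < η < χ < ν < λ < ρ < τ < μ < σ.
The 6th largest is ν.

ν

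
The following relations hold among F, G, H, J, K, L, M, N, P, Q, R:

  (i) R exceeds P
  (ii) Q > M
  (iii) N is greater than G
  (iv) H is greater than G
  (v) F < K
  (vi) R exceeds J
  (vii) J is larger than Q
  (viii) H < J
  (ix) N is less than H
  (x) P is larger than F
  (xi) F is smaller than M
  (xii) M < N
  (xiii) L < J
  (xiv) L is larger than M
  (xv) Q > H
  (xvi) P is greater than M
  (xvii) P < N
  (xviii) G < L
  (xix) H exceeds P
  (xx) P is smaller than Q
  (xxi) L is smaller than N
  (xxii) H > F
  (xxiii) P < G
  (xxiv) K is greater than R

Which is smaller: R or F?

F

F < M < P < G < L < N < H < Q < J < R, by transitivity through M, P, G, L, N, H, Q, J.
So F < R; F is the smaller of the two.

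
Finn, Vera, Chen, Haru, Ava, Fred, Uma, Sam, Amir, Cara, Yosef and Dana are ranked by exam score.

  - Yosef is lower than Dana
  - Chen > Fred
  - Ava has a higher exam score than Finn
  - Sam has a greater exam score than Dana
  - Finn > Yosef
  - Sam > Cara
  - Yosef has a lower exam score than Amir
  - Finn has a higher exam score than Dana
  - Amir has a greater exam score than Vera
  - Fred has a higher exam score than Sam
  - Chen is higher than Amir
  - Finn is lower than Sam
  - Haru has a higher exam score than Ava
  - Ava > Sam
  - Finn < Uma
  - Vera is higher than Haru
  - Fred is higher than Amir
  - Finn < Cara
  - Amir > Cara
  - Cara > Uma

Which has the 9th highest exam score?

Uma

Chaining the given pairs: Yosef < Dana < Finn < Uma < Cara < Sam < Ava < Haru < Vera < Amir < Fred < Chen.
The 9th largest is Uma.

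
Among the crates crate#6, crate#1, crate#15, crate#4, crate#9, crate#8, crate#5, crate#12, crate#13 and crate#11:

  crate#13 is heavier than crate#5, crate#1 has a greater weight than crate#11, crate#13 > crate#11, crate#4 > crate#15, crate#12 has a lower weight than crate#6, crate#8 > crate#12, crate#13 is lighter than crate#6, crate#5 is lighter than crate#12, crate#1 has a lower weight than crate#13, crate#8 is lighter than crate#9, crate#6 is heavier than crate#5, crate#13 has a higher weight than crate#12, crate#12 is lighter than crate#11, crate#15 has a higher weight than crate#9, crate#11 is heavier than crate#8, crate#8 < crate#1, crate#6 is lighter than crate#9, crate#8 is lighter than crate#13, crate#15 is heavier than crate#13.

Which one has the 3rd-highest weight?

Piecing the relations together gives one ordering: crate#5 < crate#12 < crate#8 < crate#11 < crate#1 < crate#13 < crate#6 < crate#9 < crate#15 < crate#4.
The 3rd largest is crate#9.

crate#9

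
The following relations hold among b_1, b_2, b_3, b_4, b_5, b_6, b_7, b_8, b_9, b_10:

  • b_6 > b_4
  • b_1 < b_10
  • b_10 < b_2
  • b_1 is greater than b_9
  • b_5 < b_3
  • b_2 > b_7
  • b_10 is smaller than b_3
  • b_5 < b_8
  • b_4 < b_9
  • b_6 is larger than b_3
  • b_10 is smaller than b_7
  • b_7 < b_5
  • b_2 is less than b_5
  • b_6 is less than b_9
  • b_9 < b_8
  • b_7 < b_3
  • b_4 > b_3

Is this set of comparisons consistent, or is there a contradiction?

Chaining the given relations yields b_1 < b_10 < b_7 < b_2 < b_5 < b_3 < b_4 < b_6 < b_9, so b_1 < b_9. But one relation states b_9 < b_1. These cannot both hold.

inconsistent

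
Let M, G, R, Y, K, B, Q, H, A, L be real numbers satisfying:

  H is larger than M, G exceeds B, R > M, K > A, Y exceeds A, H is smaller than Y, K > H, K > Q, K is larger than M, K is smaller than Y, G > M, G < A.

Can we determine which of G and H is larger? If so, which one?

undetermined

Following every chain through H: above H we get K, Y; below H we get M.
G is not reached, and no chain runs the other way from G to H.
So the given relations leave the order of H and G undetermined.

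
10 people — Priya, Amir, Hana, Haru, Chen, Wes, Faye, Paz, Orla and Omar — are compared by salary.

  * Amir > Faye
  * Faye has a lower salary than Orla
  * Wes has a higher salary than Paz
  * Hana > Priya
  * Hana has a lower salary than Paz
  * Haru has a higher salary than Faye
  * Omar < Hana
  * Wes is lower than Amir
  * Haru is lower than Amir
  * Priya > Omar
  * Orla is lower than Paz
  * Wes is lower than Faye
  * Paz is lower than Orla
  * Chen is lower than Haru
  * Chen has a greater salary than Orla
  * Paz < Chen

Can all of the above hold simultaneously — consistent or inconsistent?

inconsistent

Chaining the given relations yields Paz < Wes < Faye < Orla, so Paz < Orla. But one relation states Orla < Paz. These cannot both hold.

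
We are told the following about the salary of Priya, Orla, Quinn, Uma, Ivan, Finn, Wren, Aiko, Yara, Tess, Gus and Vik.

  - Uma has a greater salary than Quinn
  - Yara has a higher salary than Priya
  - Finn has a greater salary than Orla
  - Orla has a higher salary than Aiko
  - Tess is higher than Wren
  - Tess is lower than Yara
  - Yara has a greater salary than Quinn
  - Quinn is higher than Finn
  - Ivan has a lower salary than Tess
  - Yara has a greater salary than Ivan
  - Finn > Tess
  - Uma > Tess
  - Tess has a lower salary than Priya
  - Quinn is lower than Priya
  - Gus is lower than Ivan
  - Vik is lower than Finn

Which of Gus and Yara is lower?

Following the relations from Gus: Gus < Ivan < Tess < Finn < Quinn < Priya < Yara.
So Gus < Yara; Gus is the lower of the two.

Gus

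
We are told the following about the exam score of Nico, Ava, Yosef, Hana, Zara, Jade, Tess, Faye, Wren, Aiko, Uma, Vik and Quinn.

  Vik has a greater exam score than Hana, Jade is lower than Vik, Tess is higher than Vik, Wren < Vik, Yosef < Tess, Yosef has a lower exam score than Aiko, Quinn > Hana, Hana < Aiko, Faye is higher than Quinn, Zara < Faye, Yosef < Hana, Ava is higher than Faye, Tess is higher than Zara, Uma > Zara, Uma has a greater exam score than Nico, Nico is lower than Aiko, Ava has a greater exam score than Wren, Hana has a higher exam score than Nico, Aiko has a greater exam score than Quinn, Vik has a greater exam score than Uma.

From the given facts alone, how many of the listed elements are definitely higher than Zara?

5

From Zara the given relations immediately reach Uma, Faye, Tess.
From those, Vik, Ava — 5 in total.
No other element is forced above Zara by the given relations, so the count is 5.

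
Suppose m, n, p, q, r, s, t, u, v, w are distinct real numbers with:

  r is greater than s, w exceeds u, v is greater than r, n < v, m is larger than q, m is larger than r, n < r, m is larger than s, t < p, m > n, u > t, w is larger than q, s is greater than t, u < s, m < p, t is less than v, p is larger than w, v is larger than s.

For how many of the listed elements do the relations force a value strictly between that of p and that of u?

The relations place u below p. An element lies strictly between them when it is forced above u and also forced below p.
Above u: {s, w, r, v, m}. Below p: {t, q, s, n, w, r, m}.
Intersection: {s, w, r, m} — 4.

4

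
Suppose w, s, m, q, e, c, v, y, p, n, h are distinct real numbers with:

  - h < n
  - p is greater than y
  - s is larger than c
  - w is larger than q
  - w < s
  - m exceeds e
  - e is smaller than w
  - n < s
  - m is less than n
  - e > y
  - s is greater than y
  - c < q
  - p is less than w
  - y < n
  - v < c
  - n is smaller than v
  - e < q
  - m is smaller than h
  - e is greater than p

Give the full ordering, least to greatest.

y < p < e < m < h < n < v < c < q < w < s

Each adjacent pair is fixed by a given relation: y < p; p < e; e < m; m < h; h < n; n < v; v < c; c < q; q < w; w < s. Chaining them end to end gives the full order.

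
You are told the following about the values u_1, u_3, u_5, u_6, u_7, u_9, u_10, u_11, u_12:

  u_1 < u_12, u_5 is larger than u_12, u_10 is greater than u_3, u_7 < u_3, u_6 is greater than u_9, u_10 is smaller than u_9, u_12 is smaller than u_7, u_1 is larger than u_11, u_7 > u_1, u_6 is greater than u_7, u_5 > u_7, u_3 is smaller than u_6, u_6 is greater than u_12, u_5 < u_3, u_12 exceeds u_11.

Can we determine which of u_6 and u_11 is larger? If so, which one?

Link the given pairs in sequence: u_11 < u_1; u_1 < u_12; u_12 < u_7; u_7 < u_5; u_5 < u_3; u_3 < u_10; u_10 < u_9; u_9 < u_6.
Chaining these gives u_11 < u_1 < u_12 < u_7 < u_5 < u_3 < u_10 < u_9 < u_6.
So u_6 is larger.

u_6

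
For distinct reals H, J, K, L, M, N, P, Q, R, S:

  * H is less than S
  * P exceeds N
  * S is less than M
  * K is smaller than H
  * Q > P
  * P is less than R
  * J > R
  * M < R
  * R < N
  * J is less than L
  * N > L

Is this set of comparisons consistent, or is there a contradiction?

inconsistent

Chaining the given relations yields R < J < L < N < P, so R < P. But one relation states P < R. These cannot both hold.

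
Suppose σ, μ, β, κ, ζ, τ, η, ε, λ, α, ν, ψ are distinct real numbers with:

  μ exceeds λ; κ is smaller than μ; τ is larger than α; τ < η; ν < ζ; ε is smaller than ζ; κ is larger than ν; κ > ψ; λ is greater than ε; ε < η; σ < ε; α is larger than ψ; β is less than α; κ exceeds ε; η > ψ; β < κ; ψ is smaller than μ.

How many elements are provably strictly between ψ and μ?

1

Chaining upward from ψ reaches: α, τ, κ, η.
Chaining downward from μ reaches: β, σ, ν, ε, κ, λ.
Strictly between ψ and μ are those in both lists: κ — 1 element.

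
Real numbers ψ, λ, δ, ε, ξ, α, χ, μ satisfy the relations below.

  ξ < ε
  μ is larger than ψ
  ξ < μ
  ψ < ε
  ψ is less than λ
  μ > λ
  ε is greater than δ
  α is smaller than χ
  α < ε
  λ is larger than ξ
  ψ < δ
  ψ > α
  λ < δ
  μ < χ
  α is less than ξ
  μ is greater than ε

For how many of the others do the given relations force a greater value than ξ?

Directly above ξ: λ, ε, μ.
One step further: δ, χ (5 so far).
Nothing else is reachable above ξ; 5 in all.

5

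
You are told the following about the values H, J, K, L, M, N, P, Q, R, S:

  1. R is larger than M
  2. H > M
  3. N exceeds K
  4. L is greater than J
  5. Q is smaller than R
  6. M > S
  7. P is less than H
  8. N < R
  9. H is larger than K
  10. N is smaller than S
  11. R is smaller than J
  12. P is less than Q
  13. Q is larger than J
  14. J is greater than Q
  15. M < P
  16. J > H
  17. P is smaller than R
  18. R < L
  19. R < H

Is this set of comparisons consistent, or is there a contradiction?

inconsistent

We have J < Q stated directly, yet also Q < R < H < J by chaining the others — so Q < J. Contradiction.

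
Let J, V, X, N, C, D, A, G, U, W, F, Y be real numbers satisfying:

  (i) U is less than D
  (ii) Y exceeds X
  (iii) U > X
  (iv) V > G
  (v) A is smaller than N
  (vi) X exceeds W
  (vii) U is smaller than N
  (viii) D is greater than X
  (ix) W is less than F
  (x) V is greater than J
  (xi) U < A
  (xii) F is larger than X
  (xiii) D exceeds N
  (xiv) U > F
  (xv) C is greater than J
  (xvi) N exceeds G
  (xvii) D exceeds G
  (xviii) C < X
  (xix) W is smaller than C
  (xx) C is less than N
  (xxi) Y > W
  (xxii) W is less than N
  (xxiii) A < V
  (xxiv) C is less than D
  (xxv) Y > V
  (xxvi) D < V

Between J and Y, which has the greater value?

J < C < X < F < U < A < N < D < V < Y, by transitivity through C, X, F, U, A, N, D, V.
So J < Y; Y is the larger of the two.

Y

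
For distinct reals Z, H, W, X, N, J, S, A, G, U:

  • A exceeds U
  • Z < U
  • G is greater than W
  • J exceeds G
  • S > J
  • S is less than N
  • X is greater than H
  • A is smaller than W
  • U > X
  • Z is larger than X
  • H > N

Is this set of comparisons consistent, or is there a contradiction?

We have N < H stated directly, yet also H < X < Z < U < A < W < G < J < S < N by chaining the others — so H < N. Contradiction.

inconsistent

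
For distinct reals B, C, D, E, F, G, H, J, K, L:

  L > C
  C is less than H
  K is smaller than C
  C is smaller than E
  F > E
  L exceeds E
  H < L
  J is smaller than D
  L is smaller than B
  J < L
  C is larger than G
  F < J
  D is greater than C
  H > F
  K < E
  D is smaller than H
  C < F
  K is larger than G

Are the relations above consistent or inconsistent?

consistent

Every relation is compatible with G < K < C < E < F < J < D < H < L < B; the set is consistent.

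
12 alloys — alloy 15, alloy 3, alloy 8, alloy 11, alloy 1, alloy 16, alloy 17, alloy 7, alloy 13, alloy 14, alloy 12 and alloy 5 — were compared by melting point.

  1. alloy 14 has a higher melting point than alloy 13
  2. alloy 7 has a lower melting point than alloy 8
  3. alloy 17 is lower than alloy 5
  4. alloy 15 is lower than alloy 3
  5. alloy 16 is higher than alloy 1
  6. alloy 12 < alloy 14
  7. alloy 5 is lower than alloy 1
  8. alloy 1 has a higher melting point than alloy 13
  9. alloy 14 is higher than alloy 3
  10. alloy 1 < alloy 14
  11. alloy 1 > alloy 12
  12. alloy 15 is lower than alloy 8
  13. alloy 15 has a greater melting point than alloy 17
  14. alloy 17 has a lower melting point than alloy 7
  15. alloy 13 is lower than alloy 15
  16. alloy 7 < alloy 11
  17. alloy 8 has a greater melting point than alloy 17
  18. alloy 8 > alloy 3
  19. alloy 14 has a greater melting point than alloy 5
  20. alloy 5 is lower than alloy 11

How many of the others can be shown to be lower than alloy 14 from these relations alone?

7

The elements the relations force below alloy 14 are alloy 17, alloy 12, alloy 13, alloy 5, alloy 1, alloy 15, alloy 3 — no chain reaches any other.
That is 7.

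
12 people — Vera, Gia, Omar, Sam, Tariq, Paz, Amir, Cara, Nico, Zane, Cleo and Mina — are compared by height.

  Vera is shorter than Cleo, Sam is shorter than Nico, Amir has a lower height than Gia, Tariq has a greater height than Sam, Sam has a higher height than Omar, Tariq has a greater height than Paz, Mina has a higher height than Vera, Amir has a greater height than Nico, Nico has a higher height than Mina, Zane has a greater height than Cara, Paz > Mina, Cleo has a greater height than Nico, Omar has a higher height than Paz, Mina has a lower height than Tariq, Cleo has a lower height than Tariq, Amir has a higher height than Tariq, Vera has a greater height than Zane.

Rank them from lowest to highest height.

The consecutive links are each given: Cara < Zane; Zane < Vera; Vera < Mina; Mina < Paz; Paz < Omar; Omar < Sam; Sam < Nico; Nico < Cleo; Cleo < Tariq; Tariq < Amir; Amir < Gia.

Cara < Zane < Vera < Mina < Paz < Omar < Sam < Nico < Cleo < Tariq < Amir < Gia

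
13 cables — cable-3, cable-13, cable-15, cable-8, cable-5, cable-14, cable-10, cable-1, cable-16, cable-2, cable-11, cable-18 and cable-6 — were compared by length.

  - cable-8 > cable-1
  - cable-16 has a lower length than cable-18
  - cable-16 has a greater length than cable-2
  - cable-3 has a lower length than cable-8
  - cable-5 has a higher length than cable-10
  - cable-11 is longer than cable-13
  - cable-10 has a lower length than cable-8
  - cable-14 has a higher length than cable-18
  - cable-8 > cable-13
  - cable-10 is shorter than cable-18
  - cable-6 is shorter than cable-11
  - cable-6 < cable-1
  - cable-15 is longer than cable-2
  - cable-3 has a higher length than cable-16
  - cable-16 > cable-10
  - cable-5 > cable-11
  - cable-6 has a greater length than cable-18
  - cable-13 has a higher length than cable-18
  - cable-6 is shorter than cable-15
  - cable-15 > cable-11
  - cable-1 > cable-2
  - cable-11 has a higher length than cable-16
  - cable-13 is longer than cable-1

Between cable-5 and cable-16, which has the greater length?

cable-5

Link the given pairs in sequence: cable-16 < cable-18; cable-18 < cable-6; cable-6 < cable-1; cable-1 < cable-13; cable-13 < cable-11; cable-11 < cable-5.
Chaining these gives cable-16 < cable-18 < cable-6 < cable-1 < cable-13 < cable-11 < cable-5.
So cable-16 < cable-5; cable-5 is the longer of the two.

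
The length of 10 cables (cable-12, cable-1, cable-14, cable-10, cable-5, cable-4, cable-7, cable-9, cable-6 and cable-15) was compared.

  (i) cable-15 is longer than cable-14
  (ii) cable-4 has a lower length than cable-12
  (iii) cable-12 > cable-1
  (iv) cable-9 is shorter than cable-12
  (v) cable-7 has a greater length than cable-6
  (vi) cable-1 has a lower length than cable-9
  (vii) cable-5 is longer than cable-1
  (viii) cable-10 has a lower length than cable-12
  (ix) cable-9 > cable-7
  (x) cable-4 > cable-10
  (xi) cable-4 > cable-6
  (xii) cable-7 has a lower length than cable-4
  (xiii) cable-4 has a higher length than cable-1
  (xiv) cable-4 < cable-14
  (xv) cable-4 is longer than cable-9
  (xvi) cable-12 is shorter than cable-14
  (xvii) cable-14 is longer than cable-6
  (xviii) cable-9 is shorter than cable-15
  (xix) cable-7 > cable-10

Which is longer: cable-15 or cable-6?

cable-15

cable-6 < cable-7 and cable-7 < cable-9 give cable-6 < cable-9.
Then cable-9 < cable-4 extends the chain to cable-4.
With cable-4 < cable-12: cable-6 < cable-7 < cable-9 < cable-4 < cable-12.
With cable-12 < cable-14: cable-6 < cable-7 < cable-9 < cable-4 < cable-12 < cable-14.
Then cable-14 < cable-15 extends the chain to cable-15.
So cable-6 < cable-15; cable-15 is the longer of the two.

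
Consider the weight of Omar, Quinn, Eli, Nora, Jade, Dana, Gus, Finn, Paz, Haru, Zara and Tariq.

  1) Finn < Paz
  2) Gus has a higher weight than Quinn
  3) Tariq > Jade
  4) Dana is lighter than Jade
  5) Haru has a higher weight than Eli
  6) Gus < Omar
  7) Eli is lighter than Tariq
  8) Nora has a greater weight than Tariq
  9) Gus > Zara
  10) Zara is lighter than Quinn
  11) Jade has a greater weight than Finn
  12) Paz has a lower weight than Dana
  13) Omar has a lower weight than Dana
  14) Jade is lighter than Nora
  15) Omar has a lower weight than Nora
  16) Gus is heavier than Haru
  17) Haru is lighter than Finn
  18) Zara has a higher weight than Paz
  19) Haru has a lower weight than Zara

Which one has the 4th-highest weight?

Piecing the relations together gives one ordering: Eli < Haru < Finn < Paz < Zara < Quinn < Gus < Omar < Dana < Jade < Tariq < Nora.
The 4th largest is Dana.

Dana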